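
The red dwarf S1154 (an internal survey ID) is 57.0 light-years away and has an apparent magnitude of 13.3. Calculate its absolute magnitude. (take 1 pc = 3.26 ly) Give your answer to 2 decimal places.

M ≈ 12.09

d = 57.0 ly / 3.26 = 17.48 pc
5 log₁₀(d/10 pc) = 5 log₁₀(17.48) − 5 = 1.213
M = m − 5 log₁₀(d/10) = 13.3 − 1.213 = 12.087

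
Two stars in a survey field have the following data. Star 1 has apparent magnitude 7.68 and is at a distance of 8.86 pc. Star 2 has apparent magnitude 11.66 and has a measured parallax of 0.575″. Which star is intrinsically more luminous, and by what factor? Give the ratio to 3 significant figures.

Star 1: M = m − 5 log₁₀ d + 5 = 7.68 − 5·0.9474 + 5 = 7.943
Star 2: d = 1/p = 1/0.575″ = 1.739 pc
Star 2: M = m − 5 log₁₀ d + 5 = 11.66 − 5·0.2403 + 5 = 15.458
ΔM = M_1 − M_2 = 7.943 − (15.458) = -7.516; smaller M is more luminous → Star 1.
L ratio = 10^(0.4 |ΔM|) = 10^3.006 = 1014

Star 1 is more luminous, by a factor of 1010.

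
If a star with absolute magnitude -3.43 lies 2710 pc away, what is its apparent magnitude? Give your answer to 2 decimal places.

m ≈ 8.73

m = M + 5 log₁₀ d − 5 = -3.43 + 5·3.4330 − 5 = 8.735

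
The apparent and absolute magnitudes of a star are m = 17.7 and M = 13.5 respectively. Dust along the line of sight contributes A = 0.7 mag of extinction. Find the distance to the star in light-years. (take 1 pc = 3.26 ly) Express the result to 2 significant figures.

d ≈ 160 ly

m − M = 5 log₁₀(d/10 pc) + A  ⇒  17.7 − (13.5) − 0.7 = 5 log₁₀(d/10)
3.500 = 5 log₁₀(d/10)
log₁₀ d = (m − M − A)/5 + 1 = 1.7000
d = 10^1.7000 = 50.12 pc
= 163.4 ly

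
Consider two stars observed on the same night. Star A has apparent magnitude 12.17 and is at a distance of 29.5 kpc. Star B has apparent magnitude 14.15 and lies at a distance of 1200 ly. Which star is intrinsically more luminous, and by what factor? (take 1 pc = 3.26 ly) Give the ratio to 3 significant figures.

Star A: d = 29.5 kpc = 29500 pc
Star A: M = m − 5 log₁₀ d + 5 = 12.17 − 5·4.4698 + 5 = -5.179
Star B: d = 1200 ly / 3.26 = 368.1 pc
Star B: M = m − 5 log₁₀ d + 5 = 14.15 − 5·2.5660 + 5 = 6.320
ΔM = M_A − M_B = -5.179 − (6.320) = -11.499; smaller M is more luminous → Star A.
L ratio = 10^(0.4 |ΔM|) = 10^4.600 = 39780

Star A is more luminous, by a factor of 39800.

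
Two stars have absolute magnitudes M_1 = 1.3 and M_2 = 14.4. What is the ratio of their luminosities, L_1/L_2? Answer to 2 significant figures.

ΔM = M_1 − M_2 = -13.1
L_1/L_2 = 10^(−0.4 ΔM) = 10^5.240 = 173800

L_1/L_2 ≈ 170000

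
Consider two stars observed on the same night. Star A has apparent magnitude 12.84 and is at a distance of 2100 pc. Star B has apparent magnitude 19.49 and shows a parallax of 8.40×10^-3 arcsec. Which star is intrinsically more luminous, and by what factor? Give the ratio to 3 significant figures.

Star A: M = m − 5 log₁₀ d + 5 = 12.84 − 5·3.3222 + 5 = 1.229
Star B: d = 1/p = 1/8.40×10^-3″ = 119.0 pc
Star B: M = m − 5 log₁₀ d + 5 = 19.49 − 5·2.0757 + 5 = 14.111
ΔM = M_A − M_B = 1.229 − (14.111) = -12.882; smaller M is more luminous → Star A.
L ratio = 10^(0.4 |ΔM|) = 10^5.153 = 142200

Star A is more luminous, by a factor of 142000.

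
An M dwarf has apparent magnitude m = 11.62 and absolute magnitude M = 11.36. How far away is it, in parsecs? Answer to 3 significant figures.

d ≈ 11.3 pc

Distance modulus: m − M = 11.62 − (11.36) = 0.260
m − M = 5 log₁₀ d − 5
log₁₀ d = (m − M)/5 + 1 = 1.0520
d = 10^1.0520 = 11.27 pc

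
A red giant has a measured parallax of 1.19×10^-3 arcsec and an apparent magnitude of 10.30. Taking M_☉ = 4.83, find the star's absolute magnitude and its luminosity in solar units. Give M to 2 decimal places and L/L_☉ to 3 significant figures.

M ≈ 0.68; L/L_☉ ≈ 45.8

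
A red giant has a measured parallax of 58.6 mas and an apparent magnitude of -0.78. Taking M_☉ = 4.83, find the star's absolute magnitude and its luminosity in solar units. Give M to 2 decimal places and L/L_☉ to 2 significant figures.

d = 1/p = 1000/58.6 mas = 17.06 pc
M = m − 5 log₁₀ d + 5 = -0.78 − 5·1.2321 + 5 = -1.941
M − M_☉ = -1.941 − 4.83 = -6.771
L/L_☉ = 10^(−0.4 × -6.771) = 510.7

M ≈ -1.94; L/L_☉ ≈ 510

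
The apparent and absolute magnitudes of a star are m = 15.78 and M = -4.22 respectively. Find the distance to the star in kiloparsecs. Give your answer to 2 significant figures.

d ≈ 100 kpc

Distance modulus: m − M = 15.78 − (-4.22) = 20.000
m − M = 5 log₁₀ d − 5
log₁₀ d = (m − M)/5 + 1 = 5.0000
d = 10^5.0000 = 100000 pc
= 100.0 kpc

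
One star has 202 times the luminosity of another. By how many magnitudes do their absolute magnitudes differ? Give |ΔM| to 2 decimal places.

|ΔM| ≈ 5.76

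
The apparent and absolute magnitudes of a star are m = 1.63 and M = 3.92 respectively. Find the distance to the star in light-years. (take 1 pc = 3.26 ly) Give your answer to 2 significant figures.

d ≈ 11 ly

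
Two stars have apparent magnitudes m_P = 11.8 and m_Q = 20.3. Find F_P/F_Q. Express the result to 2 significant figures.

Magnitude difference = -8.5
Flux ratio = 10^(−0.4 Δm) = 10^(−0.4 × -8.5) = 10^3.400 = 2512

F_P/F_Q ≈ 2500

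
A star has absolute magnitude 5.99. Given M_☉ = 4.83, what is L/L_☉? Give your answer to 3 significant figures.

L/L_☉ ≈ 0.344

M − M_☉ = 5.99 − 4.83 = 1.160
L/L_☉ = 10^(−0.4 (M − M_☉)) = 10^-0.464 = 0.3436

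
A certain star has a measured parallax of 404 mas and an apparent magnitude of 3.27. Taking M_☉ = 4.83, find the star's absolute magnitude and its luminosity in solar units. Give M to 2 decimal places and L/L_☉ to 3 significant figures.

d = 1/p = 1000/404 mas = 2.475 pc
M = m − 5 log₁₀ d + 5 = 3.27 − 5·0.3936 + 5 = 6.302
M − M_☉ = 6.302 − 4.83 = 1.472
L/L_☉ = 10^(−0.4 × 1.472) = 0.2578

M ≈ 6.30; L/L_☉ ≈ 0.258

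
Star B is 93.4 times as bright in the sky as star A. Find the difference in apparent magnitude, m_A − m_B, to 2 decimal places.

Pogson: Δm = −2.5 log₁₀(ratio) = −2.5 log₁₀(93.4) = −2.5 × 1.9703 = -4.926
Star B is brighter so has the smaller magnitude: m_A − m_B is positive.

m_A − m_B ≈ 4.93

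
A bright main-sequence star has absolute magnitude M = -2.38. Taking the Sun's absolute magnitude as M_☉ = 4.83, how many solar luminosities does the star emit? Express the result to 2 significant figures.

M − M_☉ = -2.38 − 4.83 = -7.210
L/L_☉ = 10^(−0.4 (M − M_☉)) = 10^2.884 = 765.6

L/L_☉ ≈ 770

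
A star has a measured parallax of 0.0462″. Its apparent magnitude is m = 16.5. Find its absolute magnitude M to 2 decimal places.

d = 1/p = 1/0.0462″ = 21.65 pc
5 log₁₀(d/10 pc) = 5 log₁₀(21.65) − 5 = 1.677
M = m − 5 log₁₀(d/10) = 16.5 − 1.677 = 14.823

M ≈ 14.82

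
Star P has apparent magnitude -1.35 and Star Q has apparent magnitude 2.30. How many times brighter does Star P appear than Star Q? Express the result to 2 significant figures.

29

Magnitude difference = -3.65
Flux ratio = 10^(−0.4 Δm) = 10^(−0.4 × -3.65) = 10^1.460 = 28.84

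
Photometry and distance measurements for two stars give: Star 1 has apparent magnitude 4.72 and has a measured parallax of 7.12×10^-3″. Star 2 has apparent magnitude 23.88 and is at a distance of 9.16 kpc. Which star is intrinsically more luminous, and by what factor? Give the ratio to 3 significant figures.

Star 1 is more luminous, by a factor of 10800.

Star 1: d = 1/p = 1/7.12×10^-3″ = 140.4 pc
Star 1: M = m − 5 log₁₀ d + 5 = 4.72 − 5·2.1475 + 5 = -1.018
Star 2: d = 9.16 kpc = 9160 pc
Star 2: M = m − 5 log₁₀ d + 5 = 23.88 − 5·3.9619 + 5 = 9.071
ΔM = M_1 − M_2 = -1.018 − (9.071) = -10.088; smaller M is more luminous → Star 1.
L ratio = 10^(0.4 |ΔM|) = 10^4.035 = 10850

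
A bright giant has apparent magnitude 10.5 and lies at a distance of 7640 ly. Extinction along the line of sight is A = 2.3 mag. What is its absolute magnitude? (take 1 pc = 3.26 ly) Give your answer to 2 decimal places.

M ≈ -3.65

d = 7640 ly / 3.26 = 2344 pc
5 log₁₀(d/10 pc) = 5 log₁₀(2344) − 5 = 11.849
M = m − 5 log₁₀(d/10) − A = 10.5 − 11.849 − 2.3 = -3.649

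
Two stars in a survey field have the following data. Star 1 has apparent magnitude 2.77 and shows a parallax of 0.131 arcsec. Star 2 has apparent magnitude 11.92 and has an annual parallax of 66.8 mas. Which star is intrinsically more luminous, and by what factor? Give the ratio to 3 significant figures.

Star 1 is more luminous, by a factor of 1190.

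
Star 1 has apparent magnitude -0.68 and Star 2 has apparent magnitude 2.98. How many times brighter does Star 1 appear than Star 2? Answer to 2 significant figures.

29

Δm = -0.68 − (2.98) = -3.66
Flux ratio = 10^(−0.4 Δm) = 10^(−0.4 × -3.66) = 10^1.464 = 29.11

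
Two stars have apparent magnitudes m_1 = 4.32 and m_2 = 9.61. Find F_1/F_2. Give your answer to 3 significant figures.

Δm = 4.32 − (9.61) = -5.29
Flux ratio = 10^(−0.4 Δm) = 10^(−0.4 × -5.29) = 10^2.116 = 130.6

F_1/F_2 ≈ 131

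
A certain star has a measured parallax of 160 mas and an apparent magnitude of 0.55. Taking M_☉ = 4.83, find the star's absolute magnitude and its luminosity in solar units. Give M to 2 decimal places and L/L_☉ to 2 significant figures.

d = 1/p = 1000/160 mas = 6.250 pc
M = m − 5 log₁₀ d + 5 = 0.55 − 5·0.7959 + 5 = 1.571
M − M_☉ = 1.571 − 4.83 = -3.259
L/L_☉ = 10^(−0.4 × -3.259) = 20.13

M ≈ 1.57; L/L_☉ ≈ 20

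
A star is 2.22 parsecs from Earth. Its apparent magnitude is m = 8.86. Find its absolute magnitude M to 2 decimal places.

5 log₁₀(d/10 pc) = 5 log₁₀(2.220) − 5 = -3.268
M = m − 5 log₁₀(d/10) = 8.86 + 3.268 = 12.128

M ≈ 12.13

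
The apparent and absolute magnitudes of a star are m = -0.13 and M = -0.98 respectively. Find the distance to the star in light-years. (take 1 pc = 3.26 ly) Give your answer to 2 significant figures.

d ≈ 48 ly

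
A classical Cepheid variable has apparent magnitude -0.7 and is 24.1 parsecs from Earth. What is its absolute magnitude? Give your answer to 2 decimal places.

M ≈ -2.61

5 log₁₀(d/10 pc) = 5 log₁₀(24.10) − 5 = 1.910
M = m − 5 log₁₀(d/10) = -0.7 − 1.910 = -2.610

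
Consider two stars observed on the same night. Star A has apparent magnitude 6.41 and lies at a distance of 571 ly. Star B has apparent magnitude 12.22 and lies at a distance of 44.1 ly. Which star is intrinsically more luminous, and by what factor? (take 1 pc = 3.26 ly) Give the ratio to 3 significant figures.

Star A is more luminous, by a factor of 35400.

Star A: d = 571 ly / 3.26 = 175.2 pc
Star A: M = m − 5 log₁₀ d + 5 = 6.41 − 5·2.2434 + 5 = 0.193
Star B: d = 44.1 ly / 3.26 = 13.53 pc
Star B: M = m − 5 log₁₀ d + 5 = 12.22 − 5·1.1312 + 5 = 11.564
ΔM = M_A − M_B = 0.193 − (11.564) = -11.371; smaller M is more luminous → Star A.
L ratio = 10^(0.4 |ΔM|) = 10^4.548 = 35350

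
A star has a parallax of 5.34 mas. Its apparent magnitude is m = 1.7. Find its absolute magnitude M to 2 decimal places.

M ≈ -4.66

p = 5.34 mas = 5.34×10^-3″ → d = 1/p = 187.3 pc
5 log₁₀(d/10 pc) = 5 log₁₀(187.3) − 5 = 6.362
M = m − 5 log₁₀(d/10) = 1.7 − 6.362 = -4.662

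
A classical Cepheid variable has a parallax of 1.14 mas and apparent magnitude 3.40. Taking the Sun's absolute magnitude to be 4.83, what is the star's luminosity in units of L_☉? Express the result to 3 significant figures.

L/L_☉ ≈ 28700

d = 1/p = 1000/1.14 mas = 877.2 pc
M = m − 5 log₁₀ d + 5 = 3.40 − 5·2.9431 + 5 = -6.315
M − M_☉ = -6.315 − 4.83 = -11.145
L/L_☉ = 10^(−0.4 × -11.145) = 28720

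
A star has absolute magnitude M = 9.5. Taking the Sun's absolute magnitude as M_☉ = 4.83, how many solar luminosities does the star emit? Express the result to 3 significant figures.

L/L_☉ ≈ 0.0136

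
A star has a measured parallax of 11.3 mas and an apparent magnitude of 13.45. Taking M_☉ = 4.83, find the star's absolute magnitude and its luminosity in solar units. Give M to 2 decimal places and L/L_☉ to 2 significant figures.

M ≈ 8.72; L/L_☉ ≈ 0.028

d = 1/p = 1000/11.3 mas = 88.50 pc
M = m − 5 log₁₀ d + 5 = 13.45 − 5·1.9469 + 5 = 8.715
M − M_☉ = 8.715 − 4.83 = 3.885
L/L_☉ = 10^(−0.4 × 3.885) = 0.02792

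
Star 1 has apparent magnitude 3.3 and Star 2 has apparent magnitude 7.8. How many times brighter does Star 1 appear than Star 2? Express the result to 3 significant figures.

Δm = 3.3 − (7.8) = -4.5
Flux ratio = 10^(−0.4 Δm) = 10^(−0.4 × -4.5) = 10^1.800 = 63.10

63.1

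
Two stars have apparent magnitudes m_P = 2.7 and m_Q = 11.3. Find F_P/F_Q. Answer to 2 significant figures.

Δm = 2.7 − (11.3) = -8.6
Flux ratio = 10^(−0.4 Δm) = 10^(−0.4 × -8.6) = 10^3.440 = 2754

F_P/F_Q ≈ 2800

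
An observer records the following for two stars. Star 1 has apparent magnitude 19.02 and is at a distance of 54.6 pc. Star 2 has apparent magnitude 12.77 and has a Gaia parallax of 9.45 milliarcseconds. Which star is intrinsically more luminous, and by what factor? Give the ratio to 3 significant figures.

Star 1: M = m − 5 log₁₀ d + 5 = 19.02 − 5·1.7372 + 5 = 15.334
Star 2: p = 9.45 mas = 9.45×10^-3″ → d = 1/p = 105.8 pc
Star 2: M = m − 5 log₁₀ d + 5 = 12.77 − 5·2.0246 + 5 = 7.647
ΔM = M_1 − M_2 = 15.334 − (7.647) = 7.687; smaller M is more luminous → Star 2.
L ratio = 10^(0.4 |ΔM|) = 10^3.075 = 1188

Star 2 is more luminous, by a factor of 1190.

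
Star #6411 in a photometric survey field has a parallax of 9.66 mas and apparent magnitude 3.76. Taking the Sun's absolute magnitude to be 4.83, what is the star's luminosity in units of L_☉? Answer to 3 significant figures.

d = 1/p = 1000/9.66 mas = 103.5 pc
M = m − 5 log₁₀ d + 5 = 3.76 − 5·2.0150 + 5 = -1.315
M − M_☉ = -1.315 − 4.83 = -6.145
L/L_☉ = 10^(−0.4 × -6.145) = 287.1

L/L_☉ ≈ 287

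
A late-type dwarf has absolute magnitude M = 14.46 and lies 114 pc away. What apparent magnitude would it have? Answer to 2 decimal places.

m = M + 5 log₁₀ d − 5 = 14.46 + 5·2.0569 − 5 = 19.745

m ≈ 19.74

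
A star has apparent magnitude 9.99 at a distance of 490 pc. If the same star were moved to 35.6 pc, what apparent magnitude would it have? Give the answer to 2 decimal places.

m ≈ 4.30

Flux ∝ 1/d², so Δm = 5 log₁₀(d₂/d₁) = 5 log₁₀(35.6/490) = -5.694
m₂ = m₁ + Δm = 9.99 + (-5.694) = 4.296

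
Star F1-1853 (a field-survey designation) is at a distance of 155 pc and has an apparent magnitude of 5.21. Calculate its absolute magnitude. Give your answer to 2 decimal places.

5 log₁₀(d/10 pc) = 5 log₁₀(155.0) − 5 = 5.952
M = m − 5 log₁₀(d/10) = 5.21 − 5.952 = -0.742

M ≈ -0.74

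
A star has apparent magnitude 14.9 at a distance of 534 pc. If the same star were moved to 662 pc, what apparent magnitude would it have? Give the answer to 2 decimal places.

Flux ∝ 1/d², so Δm = 5 log₁₀(d₂/d₁) = 5 log₁₀(662/534) = 0.467
m₂ = m₁ + Δm = 14.9 + (0.467) = 15.367

m ≈ 15.37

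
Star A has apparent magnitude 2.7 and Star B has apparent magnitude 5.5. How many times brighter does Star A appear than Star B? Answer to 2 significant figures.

13

Δm = 2.7 − (5.5) = -2.8
Flux ratio = 10^(−0.4 Δm) = 10^(−0.4 × -2.8) = 10^1.120 = 13.18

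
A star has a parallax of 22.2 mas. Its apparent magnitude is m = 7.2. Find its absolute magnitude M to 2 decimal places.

M ≈ 3.93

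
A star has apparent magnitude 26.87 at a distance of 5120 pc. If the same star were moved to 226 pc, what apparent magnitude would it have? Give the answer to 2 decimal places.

m ≈ 20.09

Flux ∝ 1/d², so Δm = 5 log₁₀(d₂/d₁) = 5 log₁₀(226/5120) = -6.776
m₂ = m₁ + Δm = 26.87 + (-6.776) = 20.094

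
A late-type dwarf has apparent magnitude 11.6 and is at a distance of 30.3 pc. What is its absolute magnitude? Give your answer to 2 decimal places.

M ≈ 9.19

5 log₁₀(d/10 pc) = 5 log₁₀(30.30) − 5 = 2.407
M = m − 5 log₁₀(d/10) = 11.6 − 2.407 = 9.193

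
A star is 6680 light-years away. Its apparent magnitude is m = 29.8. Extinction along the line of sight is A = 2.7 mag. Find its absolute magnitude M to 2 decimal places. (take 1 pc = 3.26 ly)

M ≈ 15.54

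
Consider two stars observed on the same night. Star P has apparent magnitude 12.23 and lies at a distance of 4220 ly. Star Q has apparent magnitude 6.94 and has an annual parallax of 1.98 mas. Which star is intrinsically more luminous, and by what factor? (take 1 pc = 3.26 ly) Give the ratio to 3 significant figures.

Star P: d = 4220 ly / 3.26 = 1294 pc
Star P: M = m − 5 log₁₀ d + 5 = 12.23 − 5·3.1121 + 5 = 1.670
Star Q: p = 1.98 mas = 1.98×10^-3″ → d = 1/p = 505.1 pc
Star Q: M = m − 5 log₁₀ d + 5 = 6.94 − 5·2.7033 + 5 = -1.577
ΔM = M_P − M_Q = 1.670 − (-1.577) = 3.246; smaller M is more luminous → Star Q.
L ratio = 10^(0.4 |ΔM|) = 10^1.298 = 19.88

Star Q is more luminous, by a factor of 19.9.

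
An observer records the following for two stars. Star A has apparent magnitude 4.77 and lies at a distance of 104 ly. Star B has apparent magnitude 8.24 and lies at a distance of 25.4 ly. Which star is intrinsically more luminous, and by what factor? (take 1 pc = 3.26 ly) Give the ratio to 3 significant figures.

Star A: d = 104 ly / 3.26 = 31.90 pc
Star A: M = m − 5 log₁₀ d + 5 = 4.77 − 5·1.5038 + 5 = 2.251
Star B: d = 25.4 ly / 3.26 = 7.791 pc
Star B: M = m − 5 log₁₀ d + 5 = 8.24 − 5·0.8916 + 5 = 8.782
ΔM = M_A − M_B = 2.251 − (8.782) = -6.531; smaller M is more luminous → Star A.
L ratio = 10^(0.4 |ΔM|) = 10^2.612 = 409.6

Star A is more luminous, by a factor of 410.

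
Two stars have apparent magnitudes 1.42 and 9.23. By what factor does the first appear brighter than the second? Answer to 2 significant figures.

Magnitude difference = -7.81
Flux ratio = 10^(−0.4 Δm) = 10^(−0.4 × -7.81) = 10^3.124 = 1330

1300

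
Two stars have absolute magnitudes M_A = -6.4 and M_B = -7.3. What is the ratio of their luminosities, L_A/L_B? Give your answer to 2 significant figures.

L_A/L_B ≈ 0.44

ΔM = M_A − M_B = 0.9
L_A/L_B = 10^(−0.4 ΔM) = 10^-0.360 = 0.4365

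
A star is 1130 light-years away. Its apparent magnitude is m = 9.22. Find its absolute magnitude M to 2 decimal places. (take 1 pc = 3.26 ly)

d = 1130 ly / 3.26 = 346.6 pc
5 log₁₀(d/10 pc) = 5 log₁₀(346.6) − 5 = 7.699
M = m − 5 log₁₀(d/10) = 9.22 − 7.699 = 1.521

M ≈ 1.52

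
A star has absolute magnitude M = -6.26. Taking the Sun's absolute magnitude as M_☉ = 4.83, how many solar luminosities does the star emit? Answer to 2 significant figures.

L/L_☉ ≈ 27000

M − M_☉ = -6.26 − 4.83 = -11.090
L/L_☉ = 10^(−0.4 (M − M_☉)) = 10^4.436 = 27290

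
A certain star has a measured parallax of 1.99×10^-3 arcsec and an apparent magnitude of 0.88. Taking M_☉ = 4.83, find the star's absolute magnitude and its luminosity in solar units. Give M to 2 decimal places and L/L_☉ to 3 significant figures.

M ≈ -7.63; L/L_☉ ≈ 96000

d = 1/p = 1/1.99×10^-3″ = 502.5 pc
M = m − 5 log₁₀ d + 5 = 0.88 − 5·2.7011 + 5 = -7.626
M − M_☉ = -7.626 − 4.83 = -12.456
L/L_☉ = 10^(−0.4 × -12.456) = 96000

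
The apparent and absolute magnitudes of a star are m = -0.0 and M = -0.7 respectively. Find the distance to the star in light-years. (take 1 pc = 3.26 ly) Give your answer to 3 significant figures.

d ≈ 45.0 ly

μ = m − M = 0.700
m − M = 5 log₁₀ d − 5
log₁₀ d = (m − M)/5 + 1 = 1.1400
d = 10^1.1400 = 13.80 pc
= 45.00 ly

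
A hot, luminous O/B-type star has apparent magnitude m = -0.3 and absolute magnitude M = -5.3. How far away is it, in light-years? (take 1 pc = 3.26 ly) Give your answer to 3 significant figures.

d ≈ 326 ly

μ = m − M = 5.000
m − M = 5 log₁₀ d − 5
log₁₀ d = (m − M)/5 + 1 = 2.0000
d = 10^2.0000 = 100.0 pc
= 326.0 ly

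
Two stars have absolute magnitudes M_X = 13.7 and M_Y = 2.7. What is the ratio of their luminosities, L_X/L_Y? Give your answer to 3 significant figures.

ΔM = M_X − M_Y = 11.0
L_X/L_Y = 10^(−0.4 ΔM) = 10^-4.400 = 3.981×10^-5

L_X/L_Y ≈ 3.98×10^-5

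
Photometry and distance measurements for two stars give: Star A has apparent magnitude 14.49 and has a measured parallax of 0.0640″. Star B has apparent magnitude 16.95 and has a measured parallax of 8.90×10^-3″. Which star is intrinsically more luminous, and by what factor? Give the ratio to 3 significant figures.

Star B is more luminous, by a factor of 5.37.

Star A: d = 1/p = 1/0.0640″ = 15.62 pc
Star A: M = m − 5 log₁₀ d + 5 = 14.49 − 5·1.1938 + 5 = 13.521
Star B: d = 1/p = 1/8.90×10^-3″ = 112.4 pc
Star B: M = m − 5 log₁₀ d + 5 = 16.95 − 5·2.0506 + 5 = 11.697
ΔM = M_A − M_B = 13.521 − (11.697) = 1.824; smaller M is more luminous → Star B.
L ratio = 10^(0.4 |ΔM|) = 10^0.730 = 5.365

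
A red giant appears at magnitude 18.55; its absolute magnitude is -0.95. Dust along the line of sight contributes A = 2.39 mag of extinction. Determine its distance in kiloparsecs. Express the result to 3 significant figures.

d ≈ 26.4 kpc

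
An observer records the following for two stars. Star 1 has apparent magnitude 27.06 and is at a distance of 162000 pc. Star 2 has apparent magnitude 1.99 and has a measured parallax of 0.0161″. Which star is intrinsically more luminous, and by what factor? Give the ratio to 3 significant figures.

Star 2 is more luminous, by a factor of 1570.

Star 1: M = m − 5 log₁₀ d + 5 = 27.06 − 5·5.2095 + 5 = 6.012
Star 2: d = 1/p = 1/0.0161″ = 62.11 pc
Star 2: M = m − 5 log₁₀ d + 5 = 1.99 − 5·1.7932 + 5 = -1.976
ΔM = M_1 − M_2 = 6.012 − (-1.976) = 7.988; smaller M is more luminous → Star 2.
L ratio = 10^(0.4 |ΔM|) = 10^3.195 = 1568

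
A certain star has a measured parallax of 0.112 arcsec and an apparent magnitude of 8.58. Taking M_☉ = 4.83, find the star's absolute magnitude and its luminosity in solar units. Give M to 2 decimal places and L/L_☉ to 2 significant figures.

d = 1/p = 1/0.112″ = 8.929 pc
M = m − 5 log₁₀ d + 5 = 8.58 − 5·0.9508 + 5 = 8.826
M − M_☉ = 8.826 − 4.83 = 3.996
L/L_☉ = 10^(−0.4 × 3.996) = 0.02521

M ≈ 8.83; L/L_☉ ≈ 0.025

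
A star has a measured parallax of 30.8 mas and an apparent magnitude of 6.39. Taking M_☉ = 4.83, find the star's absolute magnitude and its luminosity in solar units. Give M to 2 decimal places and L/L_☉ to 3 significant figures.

d = 1/p = 1000/30.8 mas = 32.47 pc
M = m − 5 log₁₀ d + 5 = 6.39 − 5·1.5114 + 5 = 3.833
M − M_☉ = 3.833 − 4.83 = -0.997
L/L_☉ = 10^(−0.4 × -0.997) = 2.506

M ≈ 3.83; L/L_☉ ≈ 2.51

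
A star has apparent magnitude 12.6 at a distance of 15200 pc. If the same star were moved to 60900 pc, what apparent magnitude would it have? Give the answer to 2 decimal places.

Flux ∝ 1/d², so Δm = 5 log₁₀(d₂/d₁) = 5 log₁₀(60900/15200) = 3.014
m₂ = m₁ + Δm = 12.6 + (3.014) = 15.614

m ≈ 15.61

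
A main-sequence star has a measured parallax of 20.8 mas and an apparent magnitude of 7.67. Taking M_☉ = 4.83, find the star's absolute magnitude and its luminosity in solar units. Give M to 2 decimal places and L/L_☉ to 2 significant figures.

d = 1/p = 1000/20.8 mas = 48.08 pc
M = m − 5 log₁₀ d + 5 = 7.67 − 5·1.6819 + 5 = 4.260
M − M_☉ = 4.260 − 4.83 = -0.570
L/L_☉ = 10^(−0.4 × -0.570) = 1.690

M ≈ 4.26; L/L_☉ ≈ 1.7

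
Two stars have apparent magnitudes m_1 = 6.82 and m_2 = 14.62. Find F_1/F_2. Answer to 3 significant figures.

Magnitude difference = -7.80
Flux ratio = 10^(−0.4 Δm) = 10^(−0.4 × -7.80) = 10^3.120 = 1318

F_1/F_2 ≈ 1320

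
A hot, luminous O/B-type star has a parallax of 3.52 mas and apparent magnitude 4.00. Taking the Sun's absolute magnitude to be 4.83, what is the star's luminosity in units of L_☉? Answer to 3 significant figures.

d = 1/p = 1000/3.52 mas = 284.1 pc
M = m − 5 log₁₀ d + 5 = 4.00 − 5·2.4535 + 5 = -3.267
M − M_☉ = -3.267 − 4.83 = -8.097
L/L_☉ = 10^(−0.4 × -8.097) = 1733

L/L_☉ ≈ 1730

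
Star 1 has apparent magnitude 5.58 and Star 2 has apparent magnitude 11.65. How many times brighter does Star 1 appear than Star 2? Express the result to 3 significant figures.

Δm = 5.58 − (11.65) = -6.07
Flux ratio = 10^(−0.4 Δm) = 10^(−0.4 × -6.07) = 10^2.428 = 267.9

268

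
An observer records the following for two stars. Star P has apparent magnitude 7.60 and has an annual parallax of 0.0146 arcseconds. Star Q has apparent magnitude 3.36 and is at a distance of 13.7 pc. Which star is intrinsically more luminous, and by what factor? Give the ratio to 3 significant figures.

Star Q is more luminous, by a factor of 1.99.

Star P: d = 1/p = 1/0.0146″ = 68.49 pc
Star P: M = m − 5 log₁₀ d + 5 = 7.60 − 5·1.8356 + 5 = 3.422
Star Q: M = m − 5 log₁₀ d + 5 = 3.36 − 5·1.1367 + 5 = 2.676
ΔM = M_P − M_Q = 3.422 − (2.676) = 0.745; smaller M is more luminous → Star Q.
L ratio = 10^(0.4 |ΔM|) = 10^0.298 = 1.987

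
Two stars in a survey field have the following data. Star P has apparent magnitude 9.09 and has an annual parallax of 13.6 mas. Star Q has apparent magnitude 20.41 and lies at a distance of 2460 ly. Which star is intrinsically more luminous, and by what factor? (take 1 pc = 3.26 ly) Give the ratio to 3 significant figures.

Star P is more luminous, by a factor of 320.

Star P: p = 13.6 mas = 0.0136″ → d = 1/p = 73.53 pc
Star P: M = m − 5 log₁₀ d + 5 = 9.09 − 5·1.8665 + 5 = 4.758
Star Q: d = 2460 ly / 3.26 = 754.6 pc
Star Q: M = m − 5 log₁₀ d + 5 = 20.41 − 5·2.8777 + 5 = 11.021
ΔM = M_P − M_Q = 4.758 − (11.021) = -6.264; smaller M is more luminous → Star P.
L ratio = 10^(0.4 |ΔM|) = 10^2.505 = 320.2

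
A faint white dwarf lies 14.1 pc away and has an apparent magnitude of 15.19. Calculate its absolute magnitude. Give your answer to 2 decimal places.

5 log₁₀(d/10 pc) = 5 log₁₀(14.10) − 5 = 0.746
M = m − 5 log₁₀(d/10) = 15.19 − 0.746 = 14.444

M ≈ 14.44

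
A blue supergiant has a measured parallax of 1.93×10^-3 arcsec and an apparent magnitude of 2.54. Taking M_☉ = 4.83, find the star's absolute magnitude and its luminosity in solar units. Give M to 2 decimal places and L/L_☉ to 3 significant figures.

M ≈ -6.03; L/L_☉ ≈ 22100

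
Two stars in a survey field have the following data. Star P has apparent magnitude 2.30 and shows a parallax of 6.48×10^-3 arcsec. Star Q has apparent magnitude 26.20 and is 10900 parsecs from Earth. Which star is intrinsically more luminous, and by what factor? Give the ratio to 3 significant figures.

Star P is more luminous, by a factor of 728000.

Star P: d = 1/p = 1/6.48×10^-3″ = 154.3 pc
Star P: M = m − 5 log₁₀ d + 5 = 2.30 − 5·2.1884 + 5 = -3.642
Star Q: M = m − 5 log₁₀ d + 5 = 26.20 − 5·4.0374 + 5 = 11.013
ΔM = M_P − M_Q = -3.642 − (11.013) = -14.655; smaller M is more luminous → Star P.
L ratio = 10^(0.4 |ΔM|) = 10^5.862 = 727800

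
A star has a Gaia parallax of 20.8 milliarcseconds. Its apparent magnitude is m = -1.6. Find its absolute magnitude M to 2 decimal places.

p = 20.8 mas = 0.0208″ → d = 1/p = 48.08 pc
5 log₁₀(d/10 pc) = 5 log₁₀(48.08) − 5 = 3.410
M = m − 5 log₁₀(d/10) = -1.6 − 3.410 = -5.010

M ≈ -5.01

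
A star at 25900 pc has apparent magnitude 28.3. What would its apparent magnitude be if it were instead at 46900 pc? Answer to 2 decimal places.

Flux ∝ 1/d², so Δm = 5 log₁₀(d₂/d₁) = 5 log₁₀(46900/25900) = 1.289
m₂ = m₁ + Δm = 28.3 + (1.289) = 29.589

m ≈ 29.59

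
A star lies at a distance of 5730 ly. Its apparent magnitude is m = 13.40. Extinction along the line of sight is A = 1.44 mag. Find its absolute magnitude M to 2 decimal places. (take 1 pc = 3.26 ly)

d = 5730 ly / 3.26 = 1758 pc
5 log₁₀(d/10 pc) = 5 log₁₀(1758) − 5 = 11.225
M = m − 5 log₁₀(d/10) − A = 13.40 − 11.225 − 1.44 = 0.735

M ≈ 0.74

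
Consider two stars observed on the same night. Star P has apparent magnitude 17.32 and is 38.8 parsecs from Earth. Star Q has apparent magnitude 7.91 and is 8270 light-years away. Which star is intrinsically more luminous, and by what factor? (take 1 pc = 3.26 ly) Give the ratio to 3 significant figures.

Star P: M = m − 5 log₁₀ d + 5 = 17.32 − 5·1.5888 + 5 = 14.376
Star Q: d = 8270 ly / 3.26 = 2537 pc
Star Q: M = m − 5 log₁₀ d + 5 = 7.91 − 5·3.4043 + 5 = -4.111
ΔM = M_P − M_Q = 14.376 − (-4.111) = 18.487; smaller M is more luminous → Star Q.
L ratio = 10^(0.4 |ΔM|) = 10^7.395 = 2.483×10^7

Star Q is more luminous, by a factor of 2.48×10^7.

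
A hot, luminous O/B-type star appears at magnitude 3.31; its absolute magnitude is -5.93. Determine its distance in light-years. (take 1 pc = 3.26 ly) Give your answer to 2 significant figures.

d ≈ 2300 ly

μ = m − M = 9.240
m − M = 5 log₁₀ d − 5
log₁₀ d = (m − M)/5 + 1 = 2.8480
d = 10^2.8480 = 704.7 pc
= 2297 ly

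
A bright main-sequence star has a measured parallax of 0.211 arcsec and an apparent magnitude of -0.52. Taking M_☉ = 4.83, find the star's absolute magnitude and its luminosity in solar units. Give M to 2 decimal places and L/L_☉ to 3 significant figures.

M ≈ 1.10; L/L_☉ ≈ 31.0

d = 1/p = 1/0.211″ = 4.739 pc
M = m − 5 log₁₀ d + 5 = -0.52 − 5·0.6757 + 5 = 1.101
M − M_☉ = 1.101 − 4.83 = -3.729
L/L_☉ = 10^(−0.4 × -3.729) = 31.01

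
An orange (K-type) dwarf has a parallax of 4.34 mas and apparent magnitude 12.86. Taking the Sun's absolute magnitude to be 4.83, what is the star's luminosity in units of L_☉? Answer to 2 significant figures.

d = 1/p = 1000/4.34 mas = 230.4 pc
M = m − 5 log₁₀ d + 5 = 12.86 − 5·2.3625 + 5 = 6.047
M − M_☉ = 6.047 − 4.83 = 1.217
L/L_☉ = 10^(−0.4 × 1.217) = 0.3259

L/L_☉ ≈ 0.33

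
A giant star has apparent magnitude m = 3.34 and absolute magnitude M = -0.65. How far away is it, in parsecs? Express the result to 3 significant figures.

d ≈ 62.8 pc

μ = m − M = 3.990
m − M = 5 log₁₀ d − 5
log₁₀ d = (m − M)/5 + 1 = 1.7980
d = 10^1.7980 = 62.81 pc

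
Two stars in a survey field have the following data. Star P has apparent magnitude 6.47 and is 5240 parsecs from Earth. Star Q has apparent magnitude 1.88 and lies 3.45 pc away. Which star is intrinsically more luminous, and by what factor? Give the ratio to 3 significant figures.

Star P: M = m − 5 log₁₀ d + 5 = 6.47 − 5·3.7193 + 5 = -7.127
Star Q: M = m − 5 log₁₀ d + 5 = 1.88 − 5·0.5378 + 5 = 4.191
ΔM = M_P − M_Q = -7.127 − (4.191) = -11.318; smaller M is more luminous → Star P.
L ratio = 10^(0.4 |ΔM|) = 10^4.527 = 33650

Star P is more luminous, by a factor of 33700.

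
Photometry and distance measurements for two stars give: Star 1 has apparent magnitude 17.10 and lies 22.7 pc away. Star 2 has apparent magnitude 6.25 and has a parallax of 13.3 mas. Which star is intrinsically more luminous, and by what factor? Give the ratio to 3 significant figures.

Star 2 is more luminous, by a factor of 240000.

Star 1: M = m − 5 log₁₀ d + 5 = 17.10 − 5·1.3560 + 5 = 15.320
Star 2: p = 13.3 mas = 0.0133″ → d = 1/p = 75.19 pc
Star 2: M = m − 5 log₁₀ d + 5 = 6.25 − 5·1.8761 + 5 = 1.869
ΔM = M_1 − M_2 = 15.320 − (1.869) = 13.451; smaller M is more luminous → Star 2.
L ratio = 10^(0.4 |ΔM|) = 10^5.380 = 240000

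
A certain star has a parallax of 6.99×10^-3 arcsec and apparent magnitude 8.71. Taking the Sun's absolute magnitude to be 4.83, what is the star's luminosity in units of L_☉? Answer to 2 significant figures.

L/L_☉ ≈ 5.7

d = 1/p = 1/6.99×10^-3″ = 143.1 pc
M = m − 5 log₁₀ d + 5 = 8.71 − 5·2.1555 + 5 = 2.932
M − M_☉ = 2.932 − 4.83 = -1.898
L/L_☉ = 10^(−0.4 × -1.898) = 5.742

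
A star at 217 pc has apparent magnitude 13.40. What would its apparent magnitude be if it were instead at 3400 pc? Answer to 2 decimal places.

m ≈ 19.38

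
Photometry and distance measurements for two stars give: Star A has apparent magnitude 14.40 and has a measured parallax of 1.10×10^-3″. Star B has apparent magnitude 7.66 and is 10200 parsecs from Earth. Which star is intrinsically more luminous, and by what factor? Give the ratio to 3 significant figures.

Star B is more luminous, by a factor of 62500.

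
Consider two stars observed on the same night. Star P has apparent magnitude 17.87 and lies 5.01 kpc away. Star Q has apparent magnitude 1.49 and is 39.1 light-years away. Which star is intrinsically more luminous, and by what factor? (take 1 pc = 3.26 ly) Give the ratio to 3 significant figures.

Star P: d = 5.01 kpc = 5010 pc
Star P: M = m − 5 log₁₀ d + 5 = 17.87 − 5·3.6998 + 5 = 4.371
Star Q: d = 39.1 ly / 3.26 = 11.99 pc
Star Q: M = m − 5 log₁₀ d + 5 = 1.49 − 5·1.0790 + 5 = 1.095
ΔM = M_P − M_Q = 4.371 − (1.095) = 3.276; smaller M is more luminous → Star Q.
L ratio = 10^(0.4 |ΔM|) = 10^1.310 = 20.43

Star Q is more luminous, by a factor of 20.4.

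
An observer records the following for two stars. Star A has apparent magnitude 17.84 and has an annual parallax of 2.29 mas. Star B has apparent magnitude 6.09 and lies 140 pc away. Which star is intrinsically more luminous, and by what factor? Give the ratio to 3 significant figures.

Star B is more luminous, by a factor of 5150.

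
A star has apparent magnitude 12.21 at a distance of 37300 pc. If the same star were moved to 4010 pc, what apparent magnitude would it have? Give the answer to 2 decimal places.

Flux ∝ 1/d², so Δm = 5 log₁₀(d₂/d₁) = 5 log₁₀(4010/37300) = -4.843
m₂ = m₁ + Δm = 12.21 + (-4.843) = 7.367

m ≈ 7.37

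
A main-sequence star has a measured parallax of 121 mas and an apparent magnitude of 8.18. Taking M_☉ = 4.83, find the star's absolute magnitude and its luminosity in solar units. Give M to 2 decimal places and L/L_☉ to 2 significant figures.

M ≈ 8.59; L/L_☉ ≈ 0.031

d = 1/p = 1000/121 mas = 8.264 pc
M = m − 5 log₁₀ d + 5 = 8.18 − 5·0.9172 + 5 = 8.594
M − M_☉ = 8.594 − 4.83 = 3.764
L/L_☉ = 10^(−0.4 × 3.764) = 0.03122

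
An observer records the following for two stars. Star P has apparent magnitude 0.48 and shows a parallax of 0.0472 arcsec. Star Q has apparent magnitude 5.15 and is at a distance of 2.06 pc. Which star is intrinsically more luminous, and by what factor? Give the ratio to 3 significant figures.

Star P is more luminous, by a factor of 7810.

Star P: d = 1/p = 1/0.0472″ = 21.19 pc
Star P: M = m − 5 log₁₀ d + 5 = 0.48 − 5·1.3261 + 5 = -1.150
Star Q: M = m − 5 log₁₀ d + 5 = 5.15 − 5·0.3139 + 5 = 8.581
ΔM = M_P − M_Q = -1.150 − (8.581) = -9.731; smaller M is more luminous → Star P.
L ratio = 10^(0.4 |ΔM|) = 10^3.892 = 7805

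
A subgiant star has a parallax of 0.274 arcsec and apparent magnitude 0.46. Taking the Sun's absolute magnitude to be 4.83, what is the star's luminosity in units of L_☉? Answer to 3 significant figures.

L/L_☉ ≈ 7.46

d = 1/p = 1/0.274″ = 3.650 pc
M = m − 5 log₁₀ d + 5 = 0.46 − 5·0.5622 + 5 = 2.649
M − M_☉ = 2.649 − 4.83 = -2.181
L/L_☉ = 10^(−0.4 × -2.181) = 7.456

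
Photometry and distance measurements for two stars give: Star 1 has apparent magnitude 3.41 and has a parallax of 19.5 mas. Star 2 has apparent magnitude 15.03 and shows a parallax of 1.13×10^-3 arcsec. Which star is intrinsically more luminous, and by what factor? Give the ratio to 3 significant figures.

Star 1 is more luminous, by a factor of 149.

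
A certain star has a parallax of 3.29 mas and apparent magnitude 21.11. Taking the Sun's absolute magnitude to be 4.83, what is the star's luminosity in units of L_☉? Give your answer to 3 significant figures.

L/L_☉ ≈ 2.84×10^-4

d = 1/p = 1000/3.29 mas = 304.0 pc
M = m − 5 log₁₀ d + 5 = 21.11 − 5·2.4828 + 5 = 13.696
M − M_☉ = 13.696 − 4.83 = 8.866
L/L_☉ = 10^(−0.4 × 8.866) = 2.842×10^-4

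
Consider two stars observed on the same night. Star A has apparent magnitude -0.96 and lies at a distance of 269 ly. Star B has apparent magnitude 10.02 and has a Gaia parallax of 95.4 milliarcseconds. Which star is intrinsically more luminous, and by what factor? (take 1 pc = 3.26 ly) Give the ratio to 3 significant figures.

Star A is more luminous, by a factor of 1.53×10^6.

Star A: d = 269 ly / 3.26 = 82.52 pc
Star A: M = m − 5 log₁₀ d + 5 = -0.96 − 5·1.9165 + 5 = -5.543
Star B: p = 95.4 mas = 0.0954″ → d = 1/p = 10.48 pc
Star B: M = m − 5 log₁₀ d + 5 = 10.02 − 5·1.0205 + 5 = 9.918
ΔM = M_A − M_B = -5.543 − (9.918) = -15.460; smaller M is more luminous → Star A.
L ratio = 10^(0.4 |ΔM|) = 10^6.184 = 1.528×10^6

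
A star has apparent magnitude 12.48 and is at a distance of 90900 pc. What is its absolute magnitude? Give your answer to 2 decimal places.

5 log₁₀(d/10 pc) = 5 log₁₀(90900) − 5 = 19.793
M = m − 5 log₁₀(d/10) = 12.48 − 19.793 = -7.313

M ≈ -7.31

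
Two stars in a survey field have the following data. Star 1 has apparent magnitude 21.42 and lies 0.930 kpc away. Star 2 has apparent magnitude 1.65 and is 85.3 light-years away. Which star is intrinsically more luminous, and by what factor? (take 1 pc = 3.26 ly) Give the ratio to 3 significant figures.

Star 2 is more luminous, by a factor of 64000.

Star 1: d = 0.930 kpc = 930.0 pc
Star 1: M = m − 5 log₁₀ d + 5 = 21.42 − 5·2.9685 + 5 = 11.578
Star 2: d = 85.3 ly / 3.26 = 26.17 pc
Star 2: M = m − 5 log₁₀ d + 5 = 1.65 − 5·1.4177 + 5 = -0.439
ΔM = M_1 − M_2 = 11.578 − (-0.439) = 12.016; smaller M is more luminous → Star 2.
L ratio = 10^(0.4 |ΔM|) = 10^4.806 = 64050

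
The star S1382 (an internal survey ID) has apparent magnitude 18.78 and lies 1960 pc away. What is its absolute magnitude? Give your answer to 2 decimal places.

5 log₁₀(d/10 pc) = 5 log₁₀(1960) − 5 = 11.461
M = m − 5 log₁₀(d/10) = 18.78 − 11.461 = 7.319

M ≈ 7.32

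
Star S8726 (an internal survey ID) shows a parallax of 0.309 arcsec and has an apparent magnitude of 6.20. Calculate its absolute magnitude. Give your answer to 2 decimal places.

M ≈ 8.65

d = 1/p = 1/0.309″ = 3.236 pc
5 log₁₀(d/10 pc) = 5 log₁₀(3.236) − 5 = -2.450
M = m − 5 log₁₀(d/10) = 6.20 + 2.450 = 8.650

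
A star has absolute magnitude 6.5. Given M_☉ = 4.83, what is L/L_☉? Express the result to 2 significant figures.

L/L_☉ ≈ 0.21

M − M_☉ = 6.5 − 4.83 = 1.670
L/L_☉ = 10^(−0.4 (M − M_☉)) = 10^-0.668 = 0.2148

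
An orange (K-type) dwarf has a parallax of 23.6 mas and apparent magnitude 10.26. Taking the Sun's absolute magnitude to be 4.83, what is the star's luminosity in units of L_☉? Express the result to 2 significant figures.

L/L_☉ ≈ 0.12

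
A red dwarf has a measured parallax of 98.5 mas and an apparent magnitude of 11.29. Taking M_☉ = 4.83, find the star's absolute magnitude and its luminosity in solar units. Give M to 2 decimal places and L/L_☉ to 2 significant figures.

M ≈ 11.26; L/L_☉ ≈ 2.7×10^-3

d = 1/p = 1000/98.5 mas = 10.15 pc
M = m − 5 log₁₀ d + 5 = 11.29 − 5·1.0066 + 5 = 11.257
M − M_☉ = 11.257 − 4.83 = 6.427
L/L_☉ = 10^(−0.4 × 6.427) = 2.686×10^-3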